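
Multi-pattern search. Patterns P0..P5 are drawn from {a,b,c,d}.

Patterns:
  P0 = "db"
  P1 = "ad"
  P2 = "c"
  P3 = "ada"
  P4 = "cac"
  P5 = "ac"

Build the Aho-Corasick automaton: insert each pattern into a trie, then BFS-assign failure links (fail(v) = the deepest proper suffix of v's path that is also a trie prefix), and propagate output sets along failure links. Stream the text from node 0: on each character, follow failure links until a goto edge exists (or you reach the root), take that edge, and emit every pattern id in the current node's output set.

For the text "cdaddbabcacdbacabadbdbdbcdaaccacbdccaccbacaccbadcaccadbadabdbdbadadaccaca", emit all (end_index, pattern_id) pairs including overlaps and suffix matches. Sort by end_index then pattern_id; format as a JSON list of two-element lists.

Construct AC machine:
Trie nodes:
  n0 'ε': a→3 c→5 d→1
  n1 'd': b→2
  n2 'db': ·  [P0 ends]
  n3 'a': c→9 d→4
  n4 'ad': a→6  [P1 ends]
  n5 'c': a→7  [P2 ends]
  n6 'ada': ·  [P3 ends]
  n7 'ca': c→8
  n8 'cac': ·  [P4 ends]
  n9 'ac': ·  [P5 ends]

BFS fail/out derivation:
  n1('d'): parent n0 fail=0; on 'd' 0 → fail=0;  out ∅∪∅=∅
  n3('a'): parent n0 fail=0; on 'a' 0 → fail=0;  out ∅∪∅=∅
  n5('c'): parent n0 fail=0; on 'c' 0 → fail=0;  out {2}∪∅={2}
  n2('db'): parent n1 fail=0; on 'b' 0 → fail=0;  out {0}∪∅={0}
  n4('ad'): parent n3 fail=0; on 'd' 0 → fail=1;  out {1}∪∅={1}
  n7('ca'): parent n5 fail=0; on 'a' 0 → fail=3;  out ∅∪∅=∅
  n9('ac'): parent n3 fail=0; on 'c' 0 → fail=5;  out {5}∪{2}={2,5}
  n6('ada'): parent n4 fail=1; on 'a' 1→0 → fail=3;  out {3}∪∅={3}
  n8('cac'): parent n7 fail=3; on 'c' 3 → fail=9;  out {4}∪{2,5}={2,4,5}

Scan:
pos 0 'c': at 5  ** P2@[0:0]
pos 1 'd': at 1 (fail-walked)
pos 2 'a': at 3 (fail-walked)
pos 3 'd': at 4  ** P1@[2:3]
pos 4 'd': at 1 (fail-walked)
pos 5 'b': at 2  ** P0@[4:5]
pos 6 'a': at 3 (fail-walked)
pos 7 'b': at 0 (fail-walked)
pos 8 'c': at 5  ** P2@[8:8]
pos 9 'a': at 7
pos 10 'c': at 8  ** P2@[10:10],P4@[8:10],P5@[9:10]
pos 11 'd': at 1 (fail-walked)
pos 12 'b': at 2  ** P0@[11:12]
pos 13 'a': at 3 (fail-walked)
pos 14 'c': at 9  ** P2@[14:14],P5@[13:14]
pos 15 'a': at 7 (fail-walked)
pos 16 'b': at 0 (fail-walked)
pos 17 'a': at 3
pos 18 'd': at 4  ** P1@[17:18]
pos 19 'b': at 2 (fail-walked)  ** P0@[18:19]
pos 20 'd': at 1 (fail-walked)
pos 21 'b': at 2  ** P0@[20:21]
pos 22 'd': at 1 (fail-walked)
pos 23 'b': at 2  ** P0@[22:23]
pos 24 'c': at 5 (fail-walked)  ** P2@[24:24]
pos 25 'd': at 1 (fail-walked)
pos 26 'a': at 3 (fail-walked)
pos 27 'a': at 3 (fail-walked)
pos 28 'c': at 9  ** P2@[28:28],P5@[27:28]
pos 29 'c': at 5 (fail-walked)  ** P2@[29:29]
pos 30 'a': at 7
pos 31 'c': at 8  ** P2@[31:31],P4@[29:31],P5@[30:31]
pos 32 'b': at 0 (fail-walked)
pos 33 'd': at 1
pos 34 'c': at 5 (fail-walked)  ** P2@[34:34]
pos 35 'c': at 5 (fail-walked)  ** P2@[35:35]
pos 36 'a': at 7
pos 37 'c': at 8  ** P2@[37:37],P4@[35:37],P5@[36:37]
pos 38 'c': at 5 (fail-walked)  ** P2@[38:38]
pos 39 'b': at 0 (fail-walked)
pos 40 'a': at 3
pos 41 'c': at 9  ** P2@[41:41],P5@[40:41]
pos 42 'a': at 7 (fail-walked)
pos 43 'c': at 8  ** P2@[43:43],P4@[41:43],P5@[42:43]
pos 44 'c': at 5 (fail-walked)  ** P2@[44:44]
pos 45 'b': at 0 (fail-walked)
pos 46 'a': at 3
pos 47 'd': at 4  ** P1@[46:47]
pos 48 'c': at 5 (fail-walked)  ** P2@[48:48]
pos 49 'a': at 7
pos 50 'c': at 8  ** P2@[50:50],P4@[48:50],P5@[49:50]
pos 51 'c': at 5 (fail-walked)  ** P2@[51:51]
pos 52 'a': at 7
pos 53 'd': at 4 (fail-walked)  ** P1@[52:53]
pos 54 'b': at 2 (fail-walked)  ** P0@[53:54]
pos 55 'a': at 3 (fail-walked)
pos 56 'd': at 4  ** P1@[55:56]
pos 57 'a': at 6  ** P3@[55:57]
pos 58 'b': at 0 (fail-walked)
pos 59 'd': at 1
pos 60 'b': at 2  ** P0@[59:60]
pos 61 'd': at 1 (fail-walked)
pos 62 'b': at 2  ** P0@[61:62]
pos 63 'a': at 3 (fail-walked)
pos 64 'd': at 4  ** P1@[63:64]
pos 65 'a': at 6  ** P3@[63:65]
pos 66 'd': at 4 (fail-walked)  ** P1@[65:66]
pos 67 'a': at 6  ** P3@[65:67]
pos 68 'c': at 9 (fail-walked)  ** P2@[68:68],P5@[67:68]
pos 69 'c': at 5 (fail-walked)  ** P2@[69:69]
pos 70 'a': at 7
pos 71 'c': at 8  ** P2@[71:71],P4@[69:71],P5@[70:71]
pos 72 'a': at 7 (fail-walked)

Matches: [[0,2],[3,1],[5,0],[8,2],[10,2],[10,4],[10,5],[12,0],[14,2],[14,5],[18,1],[19,0],[21,0],[23,0],[24,2],[28,2],[28,5],[29,2],[31,2],[31,4],[31,5],[34,2],[35,2],[37,2],[37,4],[37,5],[38,2],[41,2],[41,5],[43,2],[43,4],[43,5],[44,2],[47,1],[48,2],[50,2],[50,4],[50,5],[51,2],[53,1],[54,0],[56,1],[57,3],[60,0],[62,0],[64,1],[65,3],[66,1],[67,3],[68,2],[68,5],[69,2],[71,2],[71,4],[71,5]]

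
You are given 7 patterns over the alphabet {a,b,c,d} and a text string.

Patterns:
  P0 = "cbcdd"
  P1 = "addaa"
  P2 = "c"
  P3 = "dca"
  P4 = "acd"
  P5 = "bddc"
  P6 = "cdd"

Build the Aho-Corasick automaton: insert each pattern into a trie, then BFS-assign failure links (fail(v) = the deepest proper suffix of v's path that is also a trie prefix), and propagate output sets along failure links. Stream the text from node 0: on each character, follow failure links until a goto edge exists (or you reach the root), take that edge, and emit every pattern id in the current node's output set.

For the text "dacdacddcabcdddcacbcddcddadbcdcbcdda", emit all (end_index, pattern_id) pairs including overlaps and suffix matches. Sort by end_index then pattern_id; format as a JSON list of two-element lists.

Build automaton:
Trie (insert patterns):
  0='ε' goto a→6 b→16 c→1 d→11
  1='c' goto b→2 d→20  [P2 ends]
  2='cb' goto c→3
  3='cbc' goto d→4
  4='cbcd' goto d→5
  5='cbcdd' goto ·  [P0 ends]
  6='a' goto c→14 d→7
  7='ad' goto d→8
  8='add' goto a→9
  9='adda' goto a→10
  10='addaa' goto ·  [P1 ends]
  11='d' goto c→12
  12='dc' goto a→13
  13='dca' goto ·  [P3 ends]
  14='ac' goto d→15
  15='acd' goto ·  [P4 ends]
  16='b' goto d→17
  17='bd' goto d→18
  18='bdd' goto c→19
  19='bddc' goto ·  [P5 ends]
  20='cd' goto d→21
  21='cdd' goto ·  [P6 ends]

Failure links (BFS by depth):
  fail(1) 'c': from fail(0)=0 chase 'c': 0 ⇒ 0;  out={2}∪out(0)={2}
  fail(6) 'a': from fail(0)=0 chase 'a': 0 ⇒ 0;  out=∅∪out(0)=∅
  fail(11) 'd': from fail(0)=0 chase 'd': 0 ⇒ 0;  out=∅∪out(0)=∅
  fail(16) 'b': from fail(0)=0 chase 'b': 0 ⇒ 0;  out=∅∪out(0)=∅
  fail(2) 'cb': from fail(1)=0 chase 'b': 0 ⇒ 16;  out=∅∪out(16)=∅
  fail(7) 'ad': from fail(6)=0 chase 'd': 0 ⇒ 11;  out=∅∪out(11)=∅
  fail(12) 'dc': from fail(11)=0 chase 'c': 0 ⇒ 1;  out=∅∪out(1)={2}
  fail(14) 'ac': from fail(6)=0 chase 'c': 0 ⇒ 1;  out=∅∪out(1)={2}
  fail(17) 'bd': from fail(16)=0 chase 'd': 0 ⇒ 11;  out=∅∪out(11)=∅
  fail(20) 'cd': from fail(1)=0 chase 'd': 0 ⇒ 11;  out=∅∪out(11)=∅
  fail(3) 'cbc': from fail(2)=16 chase 'c': 16→0 ⇒ 1;  out=∅∪out(1)={2}
  fail(8) 'add': from fail(7)=11 chase 'd': 11→0 ⇒ 11;  out=∅∪out(11)=∅
  fail(13) 'dca': from fail(12)=1 chase 'a': 1→0 ⇒ 6;  out={3}∪out(6)={3}
  fail(15) 'acd': from fail(14)=1 chase 'd': 1 ⇒ 20;  out={4}∪out(20)={4}
  fail(18) 'bdd': from fail(17)=11 chase 'd': 11→0 ⇒ 11;  out=∅∪out(11)=∅
  fail(21) 'cdd': from fail(20)=11 chase 'd': 11→0 ⇒ 11;  out={6}∪out(11)={6}
  fail(4) 'cbcd': from fail(3)=1 chase 'd': 1 ⇒ 20;  out=∅∪out(20)=∅
  fail(9) 'adda': from fail(8)=11 chase 'a': 11→0 ⇒ 6;  out=∅∪out(6)=∅
  fail(19) 'bddc': from fail(18)=11 chase 'c': 11 ⇒ 12;  out={5}∪out(12)={2,5}
  fail(5) 'cbcdd': from fail(4)=20 chase 'd': 20 ⇒ 21;  out={0}∪out(21)={0,6}
  fail(10) 'addaa': from fail(9)=6 chase 'a': 6→0 ⇒ 6;  out={1}∪out(6)={1}

Text stream:
i=0 'd': node 0→11
i=1 'a': node 11→6 (via fail)
i=2 'c': node 6→14  emit P2@[2:2]
i=3 'd': node 14→15  emit P4@[1:3]
i=4 'a': node 15→6 (via fail)
i=5 'c': node 6→14  emit P2@[5:5]
i=6 'd': node 14→15  emit P4@[4:6]
i=7 'd': node 15→21 (via fail)  emit P6@[5:7]
i=8 'c': node 21→12 (via fail)  emit P2@[8:8]
i=9 'a': node 12→13  emit P3@[7:9]
i=10 'b': node 13→16 (via fail)
i=11 'c': node 16→1 (via fail)  emit P2@[11:11]
i=12 'd': node 1→20
i=13 'd': node 20→21  emit P6@[11:13]
i=14 'd': node 21→11 (via fail)
i=15 'c': node 11→12  emit P2@[15:15]
i=16 'a': node 12→13  emit P3@[14:16]
i=17 'c': node 13→14 (via fail)  emit P2@[17:17]
i=18 'b': node 14→2 (via fail)
i=19 'c': node 2→3  emit P2@[19:19]
i=20 'd': node 3→4
i=21 'd': node 4→5  emit P0@[17:21],P6@[19:21]
i=22 'c': node 5→12 (via fail)  emit P2@[22:22]
i=23 'd': node 12→20 (via fail)
i=24 'd': node 20→21  emit P6@[22:24]
i=25 'a': node 21→6 (via fail)
i=26 'd': node 6→7
i=27 'b': node 7→16 (via fail)
i=28 'c': node 16→1 (via fail)  emit P2@[28:28]
i=29 'd': node 1→20
i=30 'c': node 20→12 (via fail)  emit P2@[30:30]
i=31 'b': node 12→2 (via fail)
i=32 'c': node 2→3  emit P2@[32:32]
i=33 'd': node 3→4
i=34 'd': node 4→5  emit P0@[30:34],P6@[32:34]
i=35 'a': node 5→6 (via fail)

Matches: [[2,2],[3,4],[5,2],[6,4],[7,6],[8,2],[9,3],[11,2],[13,6],[15,2],[16,3],[17,2],[19,2],[21,0],[21,6],[22,2],[24,6],[28,2],[30,2],[32,2],[34,0],[34,6]]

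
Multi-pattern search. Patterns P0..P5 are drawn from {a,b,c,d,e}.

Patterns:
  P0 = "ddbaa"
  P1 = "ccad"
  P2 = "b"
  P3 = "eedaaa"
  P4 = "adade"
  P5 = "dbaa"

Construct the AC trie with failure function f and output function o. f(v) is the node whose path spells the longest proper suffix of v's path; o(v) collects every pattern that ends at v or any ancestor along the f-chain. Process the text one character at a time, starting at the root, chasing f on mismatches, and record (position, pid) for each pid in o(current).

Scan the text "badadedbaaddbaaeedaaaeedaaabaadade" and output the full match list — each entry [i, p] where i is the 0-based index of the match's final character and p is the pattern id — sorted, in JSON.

Construct AC machine:
Trie nodes:
  0='ε' goto a→17 b→10 c→6 d→1 e→11
  1='d' goto b→22 d→2
  2='dd' goto b→3
  3='ddb' goto a→4
  4='ddba' goto a→5
  5='ddbaa' goto ·  [P0 ends]
  6='c' goto c→7
  7='cc' goto a→8
  8='cca' goto d→9
  9='ccad' goto ·  [P1 ends]
  10='b' goto ·  [P2 ends]
  11='e' goto e→12
  12='ee' goto d→13
  13='eed' goto a→14
  14='eeda' goto a→15
  15='eedaa' goto a→16
  16='eedaaa' goto ·  [P3 ends]
  17='a' goto d→18
  18='ad' goto a→19
  19='ada' goto d→20
  20='adad' goto e→21
  21='adade' goto ·  [P4 ends]
  22='db' goto a→23
  23='dba' goto a→24
  24='dbaa' goto ·  [P5 ends]

BFS fail/out derivation:
  n1('d'): parent n0 fail=0; on 'd' 0 → fail=0;  out ∅∪∅=∅
  n6('c'): parent n0 fail=0; on 'c' 0 → fail=0;  out ∅∪∅=∅
  n10('b'): parent n0 fail=0; on 'b' 0 → fail=0;  out {2}∪∅={2}
  n11('e'): parent n0 fail=0; on 'e' 0 → fail=0;  out ∅∪∅=∅
  n17('a'): parent n0 fail=0; on 'a' 0 → fail=0;  out ∅∪∅=∅
  n2('dd'): parent n1 fail=0; on 'd' 0 → fail=1;  out ∅∪∅=∅
  n7('cc'): parent n6 fail=0; on 'c' 0 → fail=6;  out ∅∪∅=∅
  n12('ee'): parent n11 fail=0; on 'e' 0 → fail=11;  out ∅∪∅=∅
  n18('ad'): parent n17 fail=0; on 'd' 0 → fail=1;  out ∅∪∅=∅
  n22('db'): parent n1 fail=0; on 'b' 0 → fail=10;  out ∅∪{2}={2}
  n3('ddb'): parent n2 fail=1; on 'b' 1 → fail=22;  out ∅∪{2}={2}
  n8('cca'): parent n7 fail=6; on 'a' 6→0 → fail=17;  out ∅∪∅=∅
  n13('eed'): parent n12 fail=11; on 'd' 11→0 → fail=1;  out ∅∪∅=∅
  n19('ada'): parent n18 fail=1; on 'a' 1→0 → fail=17;  out ∅∪∅=∅
  n23('dba'): parent n22 fail=10; on 'a' 10→0 → fail=17;  out ∅∪∅=∅
  n4('ddba'): parent n3 fail=22; on 'a' 22 → fail=23;  out ∅∪∅=∅
  n9('ccad'): parent n8 fail=17; on 'd' 17 → fail=18;  out {1}∪∅={1}
  n14('eeda'): parent n13 fail=1; on 'a' 1→0 → fail=17;  out ∅∪∅=∅
  n20('adad'): parent n19 fail=17; on 'd' 17 → fail=18;  out ∅∪∅=∅
  n24('dbaa'): parent n23 fail=17; on 'a' 17→0 → fail=17;  out {5}∪∅={5}
  n5('ddbaa'): parent n4 fail=23; on 'a' 23 → fail=24;  out {0}∪{5}={0,5}
  n15('eedaa'): parent n14 fail=17; on 'a' 17→0 → fail=17;  out ∅∪∅=∅
  n21('adade'): parent n20 fail=18; on 'e' 18→1→0 → fail=11;  out {4}∪∅={4}
  n16('eedaaa'): parent n15 fail=17; on 'a' 17→0 → fail=17;  out {3}∪∅={3}

Text stream:
pos 0 'b': at 10  emit P2@[0:0]
pos 1 'a': at 17 (fail-walked)
pos 2 'd': at 18
pos 3 'a': at 19
pos 4 'd': at 20
pos 5 'e': at 21  emit P4@[1:5]
pos 6 'd': at 1 (fail-walked)
pos 7 'b': at 22  emit P2@[7:7]
pos 8 'a': at 23
pos 9 'a': at 24  emit P5@[6:9]
pos 10 'd': at 18 (fail-walked)
pos 11 'd': at 2 (fail-walked)
pos 12 'b': at 3  emit P2@[12:12]
pos 13 'a': at 4
pos 14 'a': at 5  emit P0@[10:14],P5@[11:14]
pos 15 'e': at 11 (fail-walked)
pos 16 'e': at 12
pos 17 'd': at 13
pos 18 'a': at 14
pos 19 'a': at 15
pos 20 'a': at 16  emit P3@[15:20]
pos 21 'e': at 11 (fail-walked)
pos 22 'e': at 12
pos 23 'd': at 13
pos 24 'a': at 14
pos 25 'a': at 15
pos 26 'a': at 16  emit P3@[21:26]
pos 27 'b': at 10 (fail-walked)  emit P2@[27:27]
pos 28 'a': at 17 (fail-walked)
pos 29 'a': at 17 (fail-walked)
pos 30 'd': at 18
pos 31 'a': at 19
pos 32 'd': at 20
pos 33 'e': at 21  emit P4@[29:33]

Result: [[0,2],[5,4],[7,2],[9,5],[12,2],[14,0],[14,5],[20,3],[26,3],[27,2],[33,4]]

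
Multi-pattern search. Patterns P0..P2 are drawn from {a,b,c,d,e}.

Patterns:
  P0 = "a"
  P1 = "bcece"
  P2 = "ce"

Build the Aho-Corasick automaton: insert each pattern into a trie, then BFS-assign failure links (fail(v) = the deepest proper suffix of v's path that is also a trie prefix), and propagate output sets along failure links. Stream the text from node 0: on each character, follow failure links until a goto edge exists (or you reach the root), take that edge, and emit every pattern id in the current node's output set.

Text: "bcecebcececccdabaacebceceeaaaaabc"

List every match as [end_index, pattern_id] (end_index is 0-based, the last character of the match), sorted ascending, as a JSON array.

Build automaton:
Trie (insert patterns):
  0='ε' goto a→1 b→2 c→7
  1='a' goto ·  [P0 ends]
  2='b' goto c→3
  3='bc' goto e→4
  4='bce' goto c→5
  5='bcec' goto e→6
  6='bcece' goto ·  [P1 ends]
  7='c' goto e→8
  8='ce' goto ·  [P2 ends]

Failure links (BFS by depth):
  n1('a'): parent n0 fail=0; on 'a' 0 → fail=0;  out {0}∪∅={0}
  n2('b'): parent n0 fail=0; on 'b' 0 → fail=0;  out ∅∪∅=∅
  n7('c'): parent n0 fail=0; on 'c' 0 → fail=0;  out ∅∪∅=∅
  n3('bc'): parent n2 fail=0; on 'c' 0 → fail=7;  out ∅∪∅=∅
  n8('ce'): parent n7 fail=0; on 'e' 0 → fail=0;  out {2}∪∅={2}
  n4('bce'): parent n3 fail=7; on 'e' 7 → fail=8;  out ∅∪{2}={2}
  n5('bcec'): parent n4 fail=8; on 'c' 8→0 → fail=7;  out ∅∪∅=∅
  n6('bcece'): parent n5 fail=7; on 'e' 7 → fail=8;  out {1}∪{2}={1,2}

Run:
[0] read 'b'  n0⇒n2
[1] read 'c'  n2⇒n3
[2] read 'e'  n3⇒n4  → match P2@[1:2]
[3] read 'c'  n4⇒n5
[4] read 'e'  n5⇒n6  → match P1@[0:4],P2@[3:4]
[5] read 'b'  n6⇒n2 ·f
[6] read 'c'  n2⇒n3
[7] read 'e'  n3⇒n4  → match P2@[6:7]
[8] read 'c'  n4⇒n5
[9] read 'e'  n5⇒n6  → match P1@[5:9],P2@[8:9]
[10] read 'c'  n6⇒n7 ·f
[11] read 'c'  n7⇒n7 ·f
[12] read 'c'  n7⇒n7 ·f
[13] read 'd'  n7⇒n0 ·f
[14] read 'a'  n0⇒n1  → match P0@[14:14]
[15] read 'b'  n1⇒n2 ·f
[16] read 'a'  n2⇒n1 ·f  → match P0@[16:16]
[17] read 'a'  n1⇒n1 ·f  → match P0@[17:17]
[18] read 'c'  n1⇒n7 ·f
[19] read 'e'  n7⇒n8  → match P2@[18:19]
[20] read 'b'  n8⇒n2 ·f
[21] read 'c'  n2⇒n3
[22] read 'e'  n3⇒n4  → match P2@[21:22]
[23] read 'c'  n4⇒n5
[24] read 'e'  n5⇒n6  → match P1@[20:24],P2@[23:24]
[25] read 'e'  n6⇒n0 ·f
[26] read 'a'  n0⇒n1  → match P0@[26:26]
[27] read 'a'  n1⇒n1 ·f  → match P0@[27:27]
[28] read 'a'  n1⇒n1 ·f  → match P0@[28:28]
[29] read 'a'  n1⇒n1 ·f  → match P0@[29:29]
[30] read 'a'  n1⇒n1 ·f  → match P0@[30:30]
[31] read 'b'  n1⇒n2 ·f
[32] read 'c'  n2⇒n3

Result: [[2,2],[4,1],[4,2],[7,2],[9,1],[9,2],[14,0],[16,0],[17,0],[19,2],[22,2],[24,1],[24,2],[26,0],[27,0],[28,0],[29,0],[30,0]]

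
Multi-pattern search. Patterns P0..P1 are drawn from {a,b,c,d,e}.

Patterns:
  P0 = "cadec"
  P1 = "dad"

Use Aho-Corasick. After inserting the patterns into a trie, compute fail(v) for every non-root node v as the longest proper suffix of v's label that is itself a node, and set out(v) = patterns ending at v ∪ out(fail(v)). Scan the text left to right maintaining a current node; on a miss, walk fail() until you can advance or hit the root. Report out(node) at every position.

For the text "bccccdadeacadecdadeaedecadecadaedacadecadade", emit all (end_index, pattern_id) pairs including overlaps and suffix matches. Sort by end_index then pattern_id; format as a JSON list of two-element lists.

Build automaton:
Trie nodes:
  0='ε' goto c→1 d→6
  1='c' goto a→2
  2='ca' goto d→3
  3='cad' goto e→4
  4='cade' goto c→5
  5='cadec' goto ·  ←P0
  6='d' goto a→7
  7='da' goto d→8
  8='dad' goto ·  ←P1

Failure links (BFS by depth):
  n1('c'): parent n0 fail=0; on 'c' 0 → fail=0;  out ∅∪∅=∅
  n6('d'): parent n0 fail=0; on 'd' 0 → fail=0;  out ∅∪∅=∅
  n2('ca'): parent n1 fail=0; on 'a' 0 → fail=0;  out ∅∪∅=∅
  n7('da'): parent n6 fail=0; on 'a' 0 → fail=0;  out ∅∪∅=∅
  n3('cad'): parent n2 fail=0; on 'd' 0 → fail=6;  out ∅∪∅=∅
  n8('dad'): parent n7 fail=0; on 'd' 0 → fail=6;  out {1}∪∅={1}
  n4('cade'): parent n3 fail=6; on 'e' 6→0 → fail=0;  out ∅∪∅=∅
  n5('cadec'): parent n4 fail=0; on 'c' 0 → fail=1;  out {0}∪∅={0}

Run:
pos 0 'b': at 0
pos 1 'c': at 1
pos 2 'c': at 1 ·f
pos 3 'c': at 1 ·f
pos 4 'c': at 1 ·f
pos 5 'd': at 6 ·f
pos 6 'a': at 7
pos 7 'd': at 8  emit P1@[5:7]
pos 8 'e': at 0 ·f
pos 9 'a': at 0
pos 10 'c': at 1
pos 11 'a': at 2
pos 12 'd': at 3
pos 13 'e': at 4
pos 14 'c': at 5  emit P0@[10:14]
pos 15 'd': at 6 ·f
pos 16 'a': at 7
pos 17 'd': at 8  emit P1@[15:17]
pos 18 'e': at 0 ·f
pos 19 'a': at 0
pos 20 'e': at 0
pos 21 'd': at 6
pos 22 'e': at 0 ·f
pos 23 'c': at 1
pos 24 'a': at 2
pos 25 'd': at 3
pos 26 'e': at 4
pos 27 'c': at 5  emit P0@[23:27]
pos 28 'a': at 2 ·f
pos 29 'd': at 3
pos 30 'a': at 7 ·f
pos 31 'e': at 0 ·f
pos 32 'd': at 6
pos 33 'a': at 7
pos 34 'c': at 1 ·f
pos 35 'a': at 2
pos 36 'd': at 3
pos 37 'e': at 4
pos 38 'c': at 5  emit P0@[34:38]
pos 39 'a': at 2 ·f
pos 40 'd': at 3
pos 41 'a': at 7 ·f
pos 42 'd': at 8  emit P1@[40:42]
pos 43 'e': at 0 ·f

Result: [[7,1],[14,0],[17,1],[27,0],[38,0],[42,1]]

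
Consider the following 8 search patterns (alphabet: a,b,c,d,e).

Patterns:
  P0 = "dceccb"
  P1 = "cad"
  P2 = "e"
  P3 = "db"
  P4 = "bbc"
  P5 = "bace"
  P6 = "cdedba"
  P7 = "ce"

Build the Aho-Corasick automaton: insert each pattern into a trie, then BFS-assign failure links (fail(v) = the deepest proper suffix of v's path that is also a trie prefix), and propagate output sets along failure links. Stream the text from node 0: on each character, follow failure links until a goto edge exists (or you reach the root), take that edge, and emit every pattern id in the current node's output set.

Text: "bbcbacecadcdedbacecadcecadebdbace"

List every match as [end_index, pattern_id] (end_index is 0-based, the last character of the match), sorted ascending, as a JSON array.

Build:
Trie nodes:
  0='ε' goto b→12 c→7 d→1 e→10
  1='d' goto b→11 c→2
  2='dc' goto e→3
  3='dce' goto c→4
  4='dcec' goto c→5
  5='dcecc' goto b→6
  6='dceccb' goto ·  [P0 ends]
  7='c' goto a→8 d→18 e→23
  8='ca' goto d→9
  9='cad' goto ·  [P1 ends]
  10='e' goto ·  [P2 ends]
  11='db' goto ·  [P3 ends]
  12='b' goto a→15 b→13
  13='bb' goto c→14
  14='bbc' goto ·  [P4 ends]
  15='ba' goto c→16
  16='bac' goto e→17
  17='bace' goto ·  [P5 ends]
  18='cd' goto e→19
  19='cde' goto d→20
  20='cded' goto b→21
  21='cdedb' goto a→22
  22='cdedba' goto ·  [P6 ends]
  23='ce' goto ·  [P7 ends]

BFS fail/out derivation:
  fail(1) 'd': from fail(0)=0 chase 'd': 0 ⇒ 0;  out=∅∪out(0)=∅
  fail(7) 'c': from fail(0)=0 chase 'c': 0 ⇒ 0;  out=∅∪out(0)=∅
  fail(10) 'e': from fail(0)=0 chase 'e': 0 ⇒ 0;  out={2}∪out(0)={2}
  fail(12) 'b': from fail(0)=0 chase 'b': 0 ⇒ 0;  out=∅∪out(0)=∅
  fail(2) 'dc': from fail(1)=0 chase 'c': 0 ⇒ 7;  out=∅∪out(7)=∅
  fail(8) 'ca': from fail(7)=0 chase 'a': 0 ⇒ 0;  out=∅∪out(0)=∅
  fail(11) 'db': from fail(1)=0 chase 'b': 0 ⇒ 12;  out={3}∪out(12)={3}
  fail(13) 'bb': from fail(12)=0 chase 'b': 0 ⇒ 12;  out=∅∪out(12)=∅
  fail(15) 'ba': from fail(12)=0 chase 'a': 0 ⇒ 0;  out=∅∪out(0)=∅
  fail(18) 'cd': from fail(7)=0 chase 'd': 0 ⇒ 1;  out=∅∪out(1)=∅
  fail(23) 'ce': from fail(7)=0 chase 'e': 0 ⇒ 10;  out={7}∪out(10)={2,7}
  fail(3) 'dce': from fail(2)=7 chase 'e': 7 ⇒ 23;  out=∅∪out(23)={2,7}
  fail(9) 'cad': from fail(8)=0 chase 'd': 0 ⇒ 1;  out={1}∪out(1)={1}
  fail(14) 'bbc': from fail(13)=12 chase 'c': 12→0 ⇒ 7;  out={4}∪out(7)={4}
  fail(16) 'bac': from fail(15)=0 chase 'c': 0 ⇒ 7;  out=∅∪out(7)=∅
  fail(19) 'cde': from fail(18)=1 chase 'e': 1→0 ⇒ 10;  out=∅∪out(10)={2}
  fail(4) 'dcec': from fail(3)=23 chase 'c': 23→10→0 ⇒ 7;  out=∅∪out(7)=∅
  fail(17) 'bace': from fail(16)=7 chase 'e': 7 ⇒ 23;  out={5}∪out(23)={2,5,7}
  fail(20) 'cded': from fail(19)=10 chase 'd': 10→0 ⇒ 1;  out=∅∪out(1)=∅
  fail(5) 'dcecc': from fail(4)=7 chase 'c': 7→0 ⇒ 7;  out=∅∪out(7)=∅
  fail(21) 'cdedb': from fail(20)=1 chase 'b': 1 ⇒ 11;  out=∅∪out(11)={3}
  fail(6) 'dceccb': from fail(5)=7 chase 'b': 7→0 ⇒ 12;  out={0}∪out(12)={0}
  fail(22) 'cdedba': from fail(21)=11 chase 'a': 11→12 ⇒ 15;  out={6}∪out(15)={6}

Text stream:
pos 0 'b': at 12
pos 1 'b': at 13
pos 2 'c': at 14  ** P4@[0:2]
pos 3 'b': at 12 (fail-walked)
pos 4 'a': at 15
pos 5 'c': at 16
pos 6 'e': at 17  ** P2@[6:6],P5@[3:6],P7@[5:6]
pos 7 'c': at 7 (fail-walked)
pos 8 'a': at 8
pos 9 'd': at 9  ** P1@[7:9]
pos 10 'c': at 2 (fail-walked)
pos 11 'd': at 18 (fail-walked)
pos 12 'e': at 19  ** P2@[12:12]
pos 13 'd': at 20
pos 14 'b': at 21  ** P3@[13:14]
pos 15 'a': at 22  ** P6@[10:15]
pos 16 'c': at 16 (fail-walked)
pos 17 'e': at 17  ** P2@[17:17],P5@[14:17],P7@[16:17]
pos 18 'c': at 7 (fail-walked)
pos 19 'a': at 8
pos 20 'd': at 9  ** P1@[18:20]
pos 21 'c': at 2 (fail-walked)
pos 22 'e': at 3  ** P2@[22:22],P7@[21:22]
pos 23 'c': at 4
pos 24 'a': at 8 (fail-walked)
pos 25 'd': at 9  ** P1@[23:25]
pos 26 'e': at 10 (fail-walked)  ** P2@[26:26]
pos 27 'b': at 12 (fail-walked)
pos 28 'd': at 1 (fail-walked)
pos 29 'b': at 11  ** P3@[28:29]
pos 30 'a': at 15 (fail-walked)
pos 31 'c': at 16
pos 32 'e': at 17  ** P2@[32:32],P5@[29:32],P7@[31:32]

All matches (sorted): [[2,4],[6,2],[6,5],[6,7],[9,1],[12,2],[14,3],[15,6],[17,2],[17,5],[17,7],[20,1],[22,2],[22,7],[25,1],[26,2],[29,3],[32,2],[32,5],[32,7]]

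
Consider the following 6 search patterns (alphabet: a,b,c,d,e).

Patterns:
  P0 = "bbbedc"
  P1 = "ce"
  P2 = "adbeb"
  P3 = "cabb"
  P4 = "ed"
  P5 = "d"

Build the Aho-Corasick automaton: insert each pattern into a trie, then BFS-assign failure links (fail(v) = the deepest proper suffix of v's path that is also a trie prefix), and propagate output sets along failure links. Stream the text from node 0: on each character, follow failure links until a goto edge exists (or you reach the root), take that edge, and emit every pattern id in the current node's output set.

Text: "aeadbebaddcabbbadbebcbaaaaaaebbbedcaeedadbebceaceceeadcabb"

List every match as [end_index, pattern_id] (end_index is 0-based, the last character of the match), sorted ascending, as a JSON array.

Build automaton:
Trie nodes:
  0='ε' goto a→9 b→1 c→7 d→19 e→17
  1='b' goto b→2
  2='bb' goto b→3
  3='bbb' goto e→4
  4='bbbe' goto d→5
  5='bbbed' goto c→6
  6='bbbedc' goto ·  [P0 ends]
  7='c' goto a→14 e→8
  8='ce' goto ·  [P1 ends]
  9='a' goto d→10
  10='ad' goto b→11
  11='adb' goto e→12
  12='adbe' goto b→13
  13='adbeb' goto ·  [P2 ends]
  14='ca' goto b→15
  15='cab' goto b→16
  16='cabb' goto ·  [P3 ends]
  17='e' goto d→18
  18='ed' goto ·  [P4 ends]
  19='d' goto ·  [P5 ends]

BFS fail/out derivation:
  fail(1) 'b': from fail(0)=0 chase 'b': 0 ⇒ 0;  out=∅∪out(0)=∅
  fail(7) 'c': from fail(0)=0 chase 'c': 0 ⇒ 0;  out=∅∪out(0)=∅
  fail(9) 'a': from fail(0)=0 chase 'a': 0 ⇒ 0;  out=∅∪out(0)=∅
  fail(17) 'e': from fail(0)=0 chase 'e': 0 ⇒ 0;  out=∅∪out(0)=∅
  fail(19) 'd': from fail(0)=0 chase 'd': 0 ⇒ 0;  out={5}∪out(0)={5}
  fail(2) 'bb': from fail(1)=0 chase 'b': 0 ⇒ 1;  out=∅∪out(1)=∅
  fail(8) 'ce': from fail(7)=0 chase 'e': 0 ⇒ 17;  out={1}∪out(17)={1}
  fail(10) 'ad': from fail(9)=0 chase 'd': 0 ⇒ 19;  out=∅∪out(19)={5}
  fail(14) 'ca': from fail(7)=0 chase 'a': 0 ⇒ 9;  out=∅∪out(9)=∅
  fail(18) 'ed': from fail(17)=0 chase 'd': 0 ⇒ 19;  out={4}∪out(19)={4,5}
  fail(3) 'bbb': from fail(2)=1 chase 'b': 1 ⇒ 2;  out=∅∪out(2)=∅
  fail(11) 'adb': from fail(10)=19 chase 'b': 19→0 ⇒ 1;  out=∅∪out(1)=∅
  fail(15) 'cab': from fail(14)=9 chase 'b': 9→0 ⇒ 1;  out=∅∪out(1)=∅
  fail(4) 'bbbe': from fail(3)=2 chase 'e': 2→1→0 ⇒ 17;  out=∅∪out(17)=∅
  fail(12) 'adbe': from fail(11)=1 chase 'e': 1→0 ⇒ 17;  out=∅∪out(17)=∅
  fail(16) 'cabb': from fail(15)=1 chase 'b': 1 ⇒ 2;  out={3}∪out(2)={3}
  fail(5) 'bbbed': from fail(4)=17 chase 'd': 17 ⇒ 18;  out=∅∪out(18)={4,5}
  fail(13) 'adbeb': from fail(12)=17 chase 'b': 17→0 ⇒ 1;  out={2}∪out(1)={2}
  fail(6) 'bbbedc': from fail(5)=18 chase 'c': 18→19→0 ⇒ 7;  out={0}∪out(7)={0}

Scan:
pos 0 'a': at 9
pos 1 'e': at 17 (fail-walked)
pos 2 'a': at 9 (fail-walked)
pos 3 'd': at 10  ** P5@[3:3]
pos 4 'b': at 11
pos 5 'e': at 12
pos 6 'b': at 13  ** P2@[2:6]
pos 7 'a': at 9 (fail-walked)
pos 8 'd': at 10  ** P5@[8:8]
pos 9 'd': at 19 (fail-walked)  ** P5@[9:9]
pos 10 'c': at 7 (fail-walked)
pos 11 'a': at 14
pos 12 'b': at 15
pos 13 'b': at 16  ** P3@[10:13]
pos 14 'b': at 3 (fail-walked)
pos 15 'a': at 9 (fail-walked)
pos 16 'd': at 10  ** P5@[16:16]
pos 17 'b': at 11
pos 18 'e': at 12
pos 19 'b': at 13  ** P2@[15:19]
pos 20 'c': at 7 (fail-walked)
pos 21 'b': at 1 (fail-walked)
pos 22 'a': at 9 (fail-walked)
pos 23 'a': at 9 (fail-walked)
pos 24 'a': at 9 (fail-walked)
pos 25 'a': at 9 (fail-walked)
pos 26 'a': at 9 (fail-walked)
pos 27 'a': at 9 (fail-walked)
pos 28 'e': at 17 (fail-walked)
pos 29 'b': at 1 (fail-walked)
pos 30 'b': at 2
pos 31 'b': at 3
pos 32 'e': at 4
pos 33 'd': at 5  ** P4@[32:33],P5@[33:33]
pos 34 'c': at 6  ** P0@[29:34]
pos 35 'a': at 14 (fail-walked)
pos 36 'e': at 17 (fail-walked)
pos 37 'e': at 17 (fail-walked)
pos 38 'd': at 18  ** P4@[37:38],P5@[38:38]
pos 39 'a': at 9 (fail-walked)
pos 40 'd': at 10  ** P5@[40:40]
pos 41 'b': at 11
pos 42 'e': at 12
pos 43 'b': at 13  ** P2@[39:43]
pos 44 'c': at 7 (fail-walked)
pos 45 'e': at 8  ** P1@[44:45]
pos 46 'a': at 9 (fail-walked)
pos 47 'c': at 7 (fail-walked)
pos 48 'e': at 8  ** P1@[47:48]
pos 49 'c': at 7 (fail-walked)
pos 50 'e': at 8  ** P1@[49:50]
pos 51 'e': at 17 (fail-walked)
pos 52 'a': at 9 (fail-walked)
pos 53 'd': at 10  ** P5@[53:53]
pos 54 'c': at 7 (fail-walked)
pos 55 'a': at 14
pos 56 'b': at 15
pos 57 'b': at 16  ** P3@[54:57]

All matches (sorted): [[3,5],[6,2],[8,5],[9,5],[13,3],[16,5],[19,2],[33,4],[33,5],[34,0],[38,4],[38,5],[40,5],[43,2],[45,1],[48,1],[50,1],[53,5],[57,3]]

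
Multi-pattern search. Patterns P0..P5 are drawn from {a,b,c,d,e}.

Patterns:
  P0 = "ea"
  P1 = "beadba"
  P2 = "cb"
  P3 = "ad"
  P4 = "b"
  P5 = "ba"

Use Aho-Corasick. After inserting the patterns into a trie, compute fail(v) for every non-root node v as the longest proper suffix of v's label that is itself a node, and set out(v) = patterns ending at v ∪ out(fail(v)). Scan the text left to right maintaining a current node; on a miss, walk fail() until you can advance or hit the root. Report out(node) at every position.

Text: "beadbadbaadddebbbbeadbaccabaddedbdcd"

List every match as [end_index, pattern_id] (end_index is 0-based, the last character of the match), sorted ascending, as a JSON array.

Build:
Trie (insert patterns):
  n0 'ε': a→11 b→3 c→9 e→1
  n1 'e': a→2
  n2 'ea': ·  [P0 ends]
  n3 'b': a→13 e→4  [P4 ends]
  n4 'be': a→5
  n5 'bea': d→6
  n6 'bead': b→7
  n7 'beadb': a→8
  n8 'beadba': ·  [P1 ends]
  n9 'c': b→10
  n10 'cb': ·  [P2 ends]
  n11 'a': d→12
  n12 'ad': ·  [P3 ends]
  n13 'ba': ·  [P5 ends]

Failure links (BFS by depth):
  fail(1) 'e': from fail(0)=0 chase 'e': 0 ⇒ 0;  out=∅∪out(0)=∅
  fail(3) 'b': from fail(0)=0 chase 'b': 0 ⇒ 0;  out={4}∪out(0)={4}
  fail(9) 'c': from fail(0)=0 chase 'c': 0 ⇒ 0;  out=∅∪out(0)=∅
  fail(11) 'a': from fail(0)=0 chase 'a': 0 ⇒ 0;  out=∅∪out(0)=∅
  fail(2) 'ea': from fail(1)=0 chase 'a': 0 ⇒ 11;  out={0}∪out(11)={0}
  fail(4) 'be': from fail(3)=0 chase 'e': 0 ⇒ 1;  out=∅∪out(1)=∅
  fail(10) 'cb': from fail(9)=0 chase 'b': 0 ⇒ 3;  out={2}∪out(3)={2,4}
  fail(12) 'ad': from fail(11)=0 chase 'd': 0 ⇒ 0;  out={3}∪out(0)={3}
  fail(13) 'ba': from fail(3)=0 chase 'a': 0 ⇒ 11;  out={5}∪out(11)={5}
  fail(5) 'bea': from fail(4)=1 chase 'a': 1 ⇒ 2;  out=∅∪out(2)={0}
  fail(6) 'bead': from fail(5)=2 chase 'd': 2→11 ⇒ 12;  out=∅∪out(12)={3}
  fail(7) 'beadb': from fail(6)=12 chase 'b': 12→0 ⇒ 3;  out=∅∪out(3)={4}
  fail(8) 'beadba': from fail(7)=3 chase 'a': 3 ⇒ 13;  out={1}∪out(13)={1,5}

Scan:
pos 0 'b': at 3  emit P4@[0:0]
pos 1 'e': at 4
pos 2 'a': at 5  emit P0@[1:2]
pos 3 'd': at 6  emit P3@[2:3]
pos 4 'b': at 7  emit P4@[4:4]
pos 5 'a': at 8  emit P1@[0:5],P5@[4:5]
pos 6 'd': at 12 (via fail)  emit P3@[5:6]
pos 7 'b': at 3 (via fail)  emit P4@[7:7]
pos 8 'a': at 13  emit P5@[7:8]
pos 9 'a': at 11 (via fail)
pos 10 'd': at 12  emit P3@[9:10]
pos 11 'd': at 0 (via fail)
pos 12 'd': at 0
pos 13 'e': at 1
pos 14 'b': at 3 (via fail)  emit P4@[14:14]
pos 15 'b': at 3 (via fail)  emit P4@[15:15]
pos 16 'b': at 3 (via fail)  emit P4@[16:16]
pos 17 'b': at 3 (via fail)  emit P4@[17:17]
pos 18 'e': at 4
pos 19 'a': at 5  emit P0@[18:19]
pos 20 'd': at 6  emit P3@[19:20]
pos 21 'b': at 7  emit P4@[21:21]
pos 22 'a': at 8  emit P1@[17:22],P5@[21:22]
pos 23 'c': at 9 (via fail)
pos 24 'c': at 9 (via fail)
pos 25 'a': at 11 (via fail)
pos 26 'b': at 3 (via fail)  emit P4@[26:26]
pos 27 'a': at 13  emit P5@[26:27]
pos 28 'd': at 12 (via fail)  emit P3@[27:28]
pos 29 'd': at 0 (via fail)
pos 30 'e': at 1
pos 31 'd': at 0 (via fail)
pos 32 'b': at 3  emit P4@[32:32]
pos 33 'd': at 0 (via fail)
pos 34 'c': at 9
pos 35 'd': at 0 (via fail)

All matches (sorted): [[0,4],[2,0],[3,3],[4,4],[5,1],[5,5],[6,3],[7,4],[8,5],[10,3],[14,4],[15,4],[16,4],[17,4],[19,0],[20,3],[21,4],[22,1],[22,5],[26,4],[27,5],[28,3],[32,4]]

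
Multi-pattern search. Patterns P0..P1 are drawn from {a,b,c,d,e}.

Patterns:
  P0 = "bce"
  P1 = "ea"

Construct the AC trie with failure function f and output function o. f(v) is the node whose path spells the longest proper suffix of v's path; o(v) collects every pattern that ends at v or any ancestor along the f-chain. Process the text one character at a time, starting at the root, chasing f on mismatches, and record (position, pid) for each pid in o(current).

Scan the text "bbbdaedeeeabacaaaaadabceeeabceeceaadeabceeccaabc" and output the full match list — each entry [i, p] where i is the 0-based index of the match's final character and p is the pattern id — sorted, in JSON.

Build automaton:
Trie (insert patterns):
  n0 'ε': b→1 e→4
  n1 'b': c→2
  n2 'bc': e→3
  n3 'bce': ·  ←P0
  n4 'e': a→5
  n5 'ea': ·  ←P1

BFS fail/out derivation:
  fail(1) 'b': from fail(0)=0 chase 'b': 0 ⇒ 0;  out=∅∪out(0)=∅
  fail(4) 'e': from fail(0)=0 chase 'e': 0 ⇒ 0;  out=∅∪out(0)=∅
  fail(2) 'bc': from fail(1)=0 chase 'c': 0 ⇒ 0;  out=∅∪out(0)=∅
  fail(5) 'ea': from fail(4)=0 chase 'a': 0 ⇒ 0;  out={1}∪out(0)={1}
  fail(3) 'bce': from fail(2)=0 chase 'e': 0 ⇒ 4;  out={0}∪out(4)={0}

Run:
i=0 'b': node 0→1
i=1 'b': node 1→1 ·f
i=2 'b': node 1→1 ·f
i=3 'd': node 1→0 ·f
i=4 'a': node 0→0
i=5 'e': node 0→4
i=6 'd': node 4→0 ·f
i=7 'e': node 0→4
i=8 'e': node 4→4 ·f
i=9 'e': node 4→4 ·f
i=10 'a': node 4→5  emit P1@[9:10]
i=11 'b': node 5→1 ·f
i=12 'a': node 1→0 ·f
i=13 'c': node 0→0
i=14 'a': node 0→0
i=15 'a': node 0→0
i=16 'a': node 0→0
i=17 'a': node 0→0
i=18 'a': node 0→0
i=19 'd': node 0→0
i=20 'a': node 0→0
i=21 'b': node 0→1
i=22 'c': node 1→2
i=23 'e': node 2→3  emit P0@[21:23]
i=24 'e': node 3→4 ·f
i=25 'e': node 4→4 ·f
i=26 'a': node 4→5  emit P1@[25:26]
i=27 'b': node 5→1 ·f
i=28 'c': node 1→2
i=29 'e': node 2→3  emit P0@[27:29]
i=30 'e': node 3→4 ·f
i=31 'c': node 4→0 ·f
i=32 'e': node 0→4
i=33 'a': node 4→5  emit P1@[32:33]
i=34 'a': node 5→0 ·f
i=35 'd': node 0→0
i=36 'e': node 0→4
i=37 'a': node 4→5  emit P1@[36:37]
i=38 'b': node 5→1 ·f
i=39 'c': node 1→2
i=40 'e': node 2→3  emit P0@[38:40]
i=41 'e': node 3→4 ·f
i=42 'c': node 4→0 ·f
i=43 'c': node 0→0
i=44 'a': node 0→0
i=45 'a': node 0→0
i=46 'b': node 0→1
i=47 'c': node 1→2

All matches (sorted): [[10,1],[23,0],[26,1],[29,0],[33,1],[37,1],[40,0]]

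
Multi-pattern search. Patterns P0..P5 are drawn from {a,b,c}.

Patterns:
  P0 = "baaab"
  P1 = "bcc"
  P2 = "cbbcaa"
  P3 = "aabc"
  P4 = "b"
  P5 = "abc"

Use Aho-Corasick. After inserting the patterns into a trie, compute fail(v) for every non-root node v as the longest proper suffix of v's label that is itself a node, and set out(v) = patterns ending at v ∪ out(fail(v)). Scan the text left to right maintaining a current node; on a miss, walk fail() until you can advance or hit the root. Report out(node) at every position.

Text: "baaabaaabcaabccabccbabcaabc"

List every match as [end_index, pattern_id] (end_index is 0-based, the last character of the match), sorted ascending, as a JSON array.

Build:
Trie (insert patterns):
  n0 'ε': a→14 b→1 c→8
  n1 'b': a→2 c→6  ←P4
  n2 'ba': a→3
  n3 'baa': a→4
  n4 'baaa': b→5
  n5 'baaab': ·  ←P0
  n6 'bc': c→7
  n7 'bcc': ·  ←P1
  n8 'c': b→9
  n9 'cb': b→10
  n10 'cbb': c→11
  n11 'cbbc': a→12
  n12 'cbbca': a→13
  n13 'cbbcaa': ·  ←P2
  n14 'a': a→15 b→18
  n15 'aa': b→16
  n16 'aab': c→17
  n17 'aabc': ·  ←P3
  n18 'ab': c→19
  n19 'abc': ·  ←P5

BFS fail/out derivation:
  fail(1) 'b': from fail(0)=0 chase 'b': 0 ⇒ 0;  out={4}∪out(0)={4}
  fail(8) 'c': from fail(0)=0 chase 'c': 0 ⇒ 0;  out=∅∪out(0)=∅
  fail(14) 'a': from fail(0)=0 chase 'a': 0 ⇒ 0;  out=∅∪out(0)=∅
  fail(2) 'ba': from fail(1)=0 chase 'a': 0 ⇒ 14;  out=∅∪out(14)=∅
  fail(6) 'bc': from fail(1)=0 chase 'c': 0 ⇒ 8;  out=∅∪out(8)=∅
  fail(9) 'cb': from fail(8)=0 chase 'b': 0 ⇒ 1;  out=∅∪out(1)={4}
  fail(15) 'aa': from fail(14)=0 chase 'a': 0 ⇒ 14;  out=∅∪out(14)=∅
  fail(18) 'ab': from fail(14)=0 chase 'b': 0 ⇒ 1;  out=∅∪out(1)={4}
  fail(3) 'baa': from fail(2)=14 chase 'a': 14 ⇒ 15;  out=∅∪out(15)=∅
  fail(7) 'bcc': from fail(6)=8 chase 'c': 8→0 ⇒ 8;  out={1}∪out(8)={1}
  fail(10) 'cbb': from fail(9)=1 chase 'b': 1→0 ⇒ 1;  out=∅∪out(1)={4}
  fail(16) 'aab': from fail(15)=14 chase 'b': 14 ⇒ 18;  out=∅∪out(18)={4}
  fail(19) 'abc': from fail(18)=1 chase 'c': 1 ⇒ 6;  out={5}∪out(6)={5}
  fail(4) 'baaa': from fail(3)=15 chase 'a': 15→14 ⇒ 15;  out=∅∪out(15)=∅
  fail(11) 'cbbc': from fail(10)=1 chase 'c': 1 ⇒ 6;  out=∅∪out(6)=∅
  fail(17) 'aabc': from fail(16)=18 chase 'c': 18 ⇒ 19;  out={3}∪out(19)={3,5}
  fail(5) 'baaab': from fail(4)=15 chase 'b': 15 ⇒ 16;  out={0}∪out(16)={0,4}
  fail(12) 'cbbca': from fail(11)=6 chase 'a': 6→8→0 ⇒ 14;  out=∅∪out(14)=∅
  fail(13) 'cbbcaa': from fail(12)=14 chase 'a': 14 ⇒ 15;  out={2}∪out(15)={2}

Run:
pos 0 'b': at 1  → match P4@[0:0]
pos 1 'a': at 2
pos 2 'a': at 3
pos 3 'a': at 4
pos 4 'b': at 5  → match P0@[0:4],P4@[4:4]
pos 5 'a': at 2 (fail-walked)
pos 6 'a': at 3
pos 7 'a': at 4
pos 8 'b': at 5  → match P0@[4:8],P4@[8:8]
pos 9 'c': at 17 (fail-walked)  → match P3@[6:9],P5@[7:9]
pos 10 'a': at 14 (fail-walked)
pos 11 'a': at 15
pos 12 'b': at 16  → match P4@[12:12]
pos 13 'c': at 17  → match P3@[10:13],P5@[11:13]
pos 14 'c': at 7 (fail-walked)  → match P1@[12:14]
pos 15 'a': at 14 (fail-walked)
pos 16 'b': at 18  → match P4@[16:16]
pos 17 'c': at 19  → match P5@[15:17]
pos 18 'c': at 7 (fail-walked)  → match P1@[16:18]
pos 19 'b': at 9 (fail-walked)  → match P4@[19:19]
pos 20 'a': at 2 (fail-walked)
pos 21 'b': at 18 (fail-walked)  → match P4@[21:21]
pos 22 'c': at 19  → match P5@[20:22]
pos 23 'a': at 14 (fail-walked)
pos 24 'a': at 15
pos 25 'b': at 16  → match P4@[25:25]
pos 26 'c': at 17  → match P3@[23:26],P5@[24:26]

Matches: [[0,4],[4,0],[4,4],[8,0],[8,4],[9,3],[9,5],[12,4],[13,3],[13,5],[14,1],[16,4],[17,5],[18,1],[19,4],[21,4],[22,5],[25,4],[26,3],[26,5]]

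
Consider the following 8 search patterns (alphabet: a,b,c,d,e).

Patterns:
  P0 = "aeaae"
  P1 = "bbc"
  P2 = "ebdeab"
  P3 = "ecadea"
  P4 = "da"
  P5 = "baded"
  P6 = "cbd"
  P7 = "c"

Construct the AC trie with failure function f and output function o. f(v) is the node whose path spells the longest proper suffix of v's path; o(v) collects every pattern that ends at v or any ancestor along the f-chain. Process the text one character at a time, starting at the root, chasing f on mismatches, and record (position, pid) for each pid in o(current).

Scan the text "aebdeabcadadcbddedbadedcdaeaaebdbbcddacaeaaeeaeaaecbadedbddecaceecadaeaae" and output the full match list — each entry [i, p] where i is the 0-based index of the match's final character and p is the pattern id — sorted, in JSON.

Build:
Trie nodes:
  0='ε' goto a→1 b→6 c→26 d→20 e→9
  1='a' goto e→2
  2='ae' goto a→3
  3='aea' goto a→4
  4='aeaa' goto e→5
  5='aeaae' goto ·  [P0 ends]
  6='b' goto a→22 b→7
  7='bb' goto c→8
  8='bbc' goto ·  [P1 ends]
  9='e' goto b→10 c→15
  10='eb' goto d→11
  11='ebd' goto e→12
  12='ebde' goto a→13
  13='ebdea' goto b→14
  14='ebdeab' goto ·  [P2 ends]
  15='ec' goto a→16
  16='eca' goto d→17
  17='ecad' goto e→18
  18='ecade' goto a→19
  19='ecadea' goto ·  [P3 ends]
  20='d' goto a→21
  21='da' goto ·  [P4 ends]
  22='ba' goto d→23
  23='bad' goto e→24
  24='bade' goto d→25
  25='baded' goto ·  [P5 ends]
  26='c' goto b→27  [P7 ends]
  27='cb' goto d→28
  28='cbd' goto ·  [P6 ends]

BFS fail/out derivation:
  fail(1) 'a': from fail(0)=0 chase 'a': 0 ⇒ 0;  out=∅∪out(0)=∅
  fail(6) 'b': from fail(0)=0 chase 'b': 0 ⇒ 0;  out=∅∪out(0)=∅
  fail(9) 'e': from fail(0)=0 chase 'e': 0 ⇒ 0;  out=∅∪out(0)=∅
  fail(20) 'd': from fail(0)=0 chase 'd': 0 ⇒ 0;  out=∅∪out(0)=∅
  fail(26) 'c': from fail(0)=0 chase 'c': 0 ⇒ 0;  out={7}∪out(0)={7}
  fail(2) 'ae': from fail(1)=0 chase 'e': 0 ⇒ 9;  out=∅∪out(9)=∅
  fail(7) 'bb': from fail(6)=0 chase 'b': 0 ⇒ 6;  out=∅∪out(6)=∅
  fail(10) 'eb': from fail(9)=0 chase 'b': 0 ⇒ 6;  out=∅∪out(6)=∅
  fail(15) 'ec': from fail(9)=0 chase 'c': 0 ⇒ 26;  out=∅∪out(26)={7}
  fail(21) 'da': from fail(20)=0 chase 'a': 0 ⇒ 1;  out={4}∪out(1)={4}
  fail(22) 'ba': from fail(6)=0 chase 'a': 0 ⇒ 1;  out=∅∪out(1)=∅
  fail(27) 'cb': from fail(26)=0 chase 'b': 0 ⇒ 6;  out=∅∪out(6)=∅
  fail(3) 'aea': from fail(2)=9 chase 'a': 9→0 ⇒ 1;  out=∅∪out(1)=∅
  fail(8) 'bbc': from fail(7)=6 chase 'c': 6→0 ⇒ 26;  out={1}∪out(26)={1,7}
  fail(11) 'ebd': from fail(10)=6 chase 'd': 6→0 ⇒ 20;  out=∅∪out(20)=∅
  fail(16) 'eca': from fail(15)=26 chase 'a': 26→0 ⇒ 1;  out=∅∪out(1)=∅
  fail(23) 'bad': from fail(22)=1 chase 'd': 1→0 ⇒ 20;  out=∅∪out(20)=∅
  fail(28) 'cbd': from fail(27)=6 chase 'd': 6→0 ⇒ 20;  out={6}∪out(20)={6}
  fail(4) 'aeaa': from fail(3)=1 chase 'a': 1→0 ⇒ 1;  out=∅∪out(1)=∅
  fail(12) 'ebde': from fail(11)=20 chase 'e': 20→0 ⇒ 9;  out=∅∪out(9)=∅
  fail(17) 'ecad': from fail(16)=1 chase 'd': 1→0 ⇒ 20;  out=∅∪out(20)=∅
  fail(24) 'bade': from fail(23)=20 chase 'e': 20→0 ⇒ 9;  out=∅∪out(9)=∅
  fail(5) 'aeaae': from fail(4)=1 chase 'e': 1 ⇒ 2;  out={0}∪out(2)={0}
  fail(13) 'ebdea': from fail(12)=9 chase 'a': 9→0 ⇒ 1;  out=∅∪out(1)=∅
  fail(18) 'ecade': from fail(17)=20 chase 'e': 20→0 ⇒ 9;  out=∅∪out(9)=∅
  fail(25) 'baded': from fail(24)=9 chase 'd': 9→0 ⇒ 20;  out={5}∪out(20)={5}
  fail(14) 'ebdeab': from fail(13)=1 chase 'b': 1→0 ⇒ 6;  out={2}∪out(6)={2}
  fail(19) 'ecadea': from fail(18)=9 chase 'a': 9→0 ⇒ 1;  out={3}∪out(1)={3}

Run:
[0] read 'a'  n0⇒n1
[1] read 'e'  n1⇒n2
[2] read 'b'  n2⇒n10 ·f
[3] read 'd'  n10⇒n11
[4] read 'e'  n11⇒n12
[5] read 'a'  n12⇒n13
[6] read 'b'  n13⇒n14  emit P2@[1:6]
[7] read 'c'  n14⇒n26 ·f  emit P7@[7:7]
[8] read 'a'  n26⇒n1 ·f
[9] read 'd'  n1⇒n20 ·f
[10] read 'a'  n20⇒n21  emit P4@[9:10]
[11] read 'd'  n21⇒n20 ·f
[12] read 'c'  n20⇒n26 ·f  emit P7@[12:12]
[13] read 'b'  n26⇒n27
[14] read 'd'  n27⇒n28  emit P6@[12:14]
[15] read 'd'  n28⇒n20 ·f
[16] read 'e'  n20⇒n9 ·f
[17] read 'd'  n9⇒n20 ·f
[18] read 'b'  n20⇒n6 ·f
[19] read 'a'  n6⇒n22
[20] read 'd'  n22⇒n23
[21] read 'e'  n23⇒n24
[22] read 'd'  n24⇒n25  emit P5@[18:22]
[23] read 'c'  n25⇒n26 ·f  emit P7@[23:23]
[24] read 'd'  n26⇒n20 ·f
[25] read 'a'  n20⇒n21  emit P4@[24:25]
[26] read 'e'  n21⇒n2 ·f
[27] read 'a'  n2⇒n3
[28] read 'a'  n3⇒n4
[29] read 'e'  n4⇒n5  emit P0@[25:29]
[30] read 'b'  n5⇒n10 ·f
[31] read 'd'  n10⇒n11
[32] read 'b'  n11⇒n6 ·f
[33] read 'b'  n6⇒n7
[34] read 'c'  n7⇒n8  emit P1@[32:34],P7@[34:34]
[35] read 'd'  n8⇒n20 ·f
[36] read 'd'  n20⇒n20 ·f
[37] read 'a'  n20⇒n21  emit P4@[36:37]
[38] read 'c'  n21⇒n26 ·f  emit P7@[38:38]
[39] read 'a'  n26⇒n1 ·f
[40] read 'e'  n1⇒n2
[41] read 'a'  n2⇒n3
[42] read 'a'  n3⇒n4
[43] read 'e'  n4⇒n5  emit P0@[39:43]
[44] read 'e'  n5⇒n9 ·f
[45] read 'a'  n9⇒n1 ·f
[46] read 'e'  n1⇒n2
[47] read 'a'  n2⇒n3
[48] read 'a'  n3⇒n4
[49] read 'e'  n4⇒n5  emit P0@[45:49]
[50] read 'c'  n5⇒n15 ·f  emit P7@[50:50]
[51] read 'b'  n15⇒n27 ·f
[52] read 'a'  n27⇒n22 ·f
[53] read 'd'  n22⇒n23
[54] read 'e'  n23⇒n24
[55] read 'd'  n24⇒n25  emit P5@[51:55]
[56] read 'b'  n25⇒n6 ·f
[57] read 'd'  n6⇒n20 ·f
[58] read 'd'  n20⇒n20 ·f
[59] read 'e'  n20⇒n9 ·f
[60] read 'c'  n9⇒n15  emit P7@[60:60]
[61] read 'a'  n15⇒n16
[62] read 'c'  n16⇒n26 ·f  emit P7@[62:62]
[63] read 'e'  n26⇒n9 ·f
[64] read 'e'  n9⇒n9 ·f
[65] read 'c'  n9⇒n15  emit P7@[65:65]
[66] read 'a'  n15⇒n16
[67] read 'd'  n16⇒n17
[68] read 'a'  n17⇒n21 ·f  emit P4@[67:68]
[69] read 'e'  n21⇒n2 ·f
[70] read 'a'  n2⇒n3
[71] read 'a'  n3⇒n4
[72] read 'e'  n4⇒n5  emit P0@[68:72]

Matches: [[6,2],[7,7],[10,4],[12,7],[14,6],[22,5],[23,7],[25,4],[29,0],[34,1],[34,7],[37,4],[38,7],[43,0],[49,0],[50,7],[55,5],[60,7],[62,7],[65,7],[68,4],[72,0]]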